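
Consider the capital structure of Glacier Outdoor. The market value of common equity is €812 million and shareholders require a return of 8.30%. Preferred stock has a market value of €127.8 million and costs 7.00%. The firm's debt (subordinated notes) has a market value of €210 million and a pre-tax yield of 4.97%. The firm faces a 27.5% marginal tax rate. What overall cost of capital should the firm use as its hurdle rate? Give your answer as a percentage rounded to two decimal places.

Total capital V = 812 + 127.8 + 210 = 1149.8.
Equity: weight = 812/1149.8 = 0.7062; cost = 8.3%.
Preferred: weight = 127.8/1149.8 = 0.1111; cost = 7%.
Subordinated notes: weight = 210/1149.8 = 0.1826; after-tax cost = 4.97% × (1 − 27.5%) = 3.6032%.
WACC = 0.7062 × 8.3000% + 0.1111 × 7.0000% + 0.1826 × 3.6032% = 7.2977%.

7.30%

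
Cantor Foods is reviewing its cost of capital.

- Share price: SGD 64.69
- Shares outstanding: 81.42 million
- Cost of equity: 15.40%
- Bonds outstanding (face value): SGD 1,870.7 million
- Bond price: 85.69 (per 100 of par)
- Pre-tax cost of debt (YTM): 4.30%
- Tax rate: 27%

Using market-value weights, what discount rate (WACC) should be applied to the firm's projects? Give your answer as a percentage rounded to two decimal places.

12.54%

Market value of equity E = 64.69 × 81.42m = 5267.0598m. Market value of debt D = 1870.7m × 85.69/100 = 1603.00283m.
Total capital V = 5267.0598 + 1603.00283 = 6870.06263.
Equity: weight = 5267.0598/6870.06263 = 0.7667; cost = 15.4%.
Bonds outstanding: weight = 1603.00283/6870.06263 = 0.2333; after-tax cost = 4.3% × (1 − 27%) = 3.1390%.
WACC = 0.7667 × 15.4000% + 0.2333 × 3.1390% = 12.5391%.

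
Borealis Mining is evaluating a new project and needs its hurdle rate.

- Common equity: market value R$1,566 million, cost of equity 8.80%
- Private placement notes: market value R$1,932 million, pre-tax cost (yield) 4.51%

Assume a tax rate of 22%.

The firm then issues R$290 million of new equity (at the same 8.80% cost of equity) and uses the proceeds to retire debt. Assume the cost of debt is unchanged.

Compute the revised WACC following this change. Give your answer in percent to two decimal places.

After the change:
Total capital V = 1856 + 1642 = 3498.
Equity: weight = 1856/3498 = 0.5306; cost = 8.8%.
Private placement notes: weight = 1642/3498 = 0.4694; after-tax cost = 4.51% × (1 − 22%) = 3.5178%.
WACC = 0.5306 × 8.8000% + 0.4694 × 3.5178% = 6.3205%.

6.32%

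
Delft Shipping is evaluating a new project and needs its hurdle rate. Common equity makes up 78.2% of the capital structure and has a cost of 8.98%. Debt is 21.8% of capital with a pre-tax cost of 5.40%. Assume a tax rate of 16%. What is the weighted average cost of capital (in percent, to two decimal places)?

After-tax cost of debt = 5.4% × (1 − 16%) = 4.5360%.
WACC = 0.782 × 8.9800% + 0.218 × 4.5360% = 8.0112%.

8.01%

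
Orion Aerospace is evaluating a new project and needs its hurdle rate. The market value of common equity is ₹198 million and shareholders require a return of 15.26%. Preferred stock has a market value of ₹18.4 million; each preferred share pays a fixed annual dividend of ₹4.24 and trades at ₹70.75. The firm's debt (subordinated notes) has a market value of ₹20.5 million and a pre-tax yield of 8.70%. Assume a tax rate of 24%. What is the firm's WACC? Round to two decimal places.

13.79%

Cost of preferred: Rp = 4.24 / 70.75 = 5.9929%.
Total capital V = 198 + 18.4 + 20.5 = 236.9.
Equity: weight = 198/236.9 = 0.8358; cost = 15.26%.
Preferred: weight = 18.4/236.9 = 0.0777; cost = 5.9929%.
Subordinated notes: weight = 20.5/236.9 = 0.0865; after-tax cost = 8.7% × (1 − 24%) = 6.6120%.
WACC = 0.8358 × 15.2600% + 0.0777 × 5.9929% + 0.0865 × 6.6120% = 13.7919%.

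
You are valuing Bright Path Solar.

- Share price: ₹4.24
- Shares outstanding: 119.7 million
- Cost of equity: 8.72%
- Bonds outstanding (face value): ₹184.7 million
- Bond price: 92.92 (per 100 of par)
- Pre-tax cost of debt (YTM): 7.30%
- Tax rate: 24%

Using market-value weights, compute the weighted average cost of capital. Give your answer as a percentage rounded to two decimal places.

7.92%

Market value of equity E = 4.24 × 119.7m = 507.528m. Market value of debt D = 184.7m × 92.92/100 = 171.62324m.
Total capital V = 507.528 + 171.62324 = 679.15124.
Equity: weight = 507.528/679.15124 = 0.7473; cost = 8.72%.
Bonds outstanding: weight = 171.62324/679.15124 = 0.2527; after-tax cost = 7.3% × (1 − 24%) = 5.5480%.
WACC = 0.7473 × 8.7200% + 0.2527 × 5.5480% = 7.9184%.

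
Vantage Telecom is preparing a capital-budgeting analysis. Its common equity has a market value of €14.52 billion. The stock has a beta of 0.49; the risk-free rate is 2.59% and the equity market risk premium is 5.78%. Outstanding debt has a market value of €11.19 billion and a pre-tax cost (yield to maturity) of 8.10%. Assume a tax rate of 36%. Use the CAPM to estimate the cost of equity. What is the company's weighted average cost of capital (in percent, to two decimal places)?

5.32%

Cost of equity via CAPM: Re = 2.59% + 0.49 × 5.78% = 5.4222%.
Total capital V = 14.52 + 11.19 = 25.71.
Equity: weight = 14.52/25.71 = 0.5648; cost = 5.4222%.
Debt: weight = 11.19/25.71 = 0.4352; after-tax cost = 8.1% × (1 − 36%) = 5.1840%.
WACC = 0.5648 × 5.4222% + 0.4352 × 5.1840% = 5.3185%.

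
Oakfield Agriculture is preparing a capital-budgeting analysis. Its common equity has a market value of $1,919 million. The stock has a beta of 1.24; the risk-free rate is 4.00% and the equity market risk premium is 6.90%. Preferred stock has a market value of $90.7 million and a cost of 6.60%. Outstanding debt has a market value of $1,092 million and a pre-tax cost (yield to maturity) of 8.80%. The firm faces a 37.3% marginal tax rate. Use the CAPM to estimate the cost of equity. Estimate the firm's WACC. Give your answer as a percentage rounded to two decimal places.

9.90%

Cost of equity via CAPM: Re = 4.0% + 1.24 × 6.9% = 12.5560%.
Total capital V = 1919 + 90.7 + 1092 = 3101.7.
Equity: weight = 1919/3101.7 = 0.6187; cost = 12.556%.
Preferred: weight = 90.7/3101.7 = 0.0292; cost = 6.6%.
Debt: weight = 1092/3101.7 = 0.3521; after-tax cost = 8.8% × (1 − 37.3%) = 5.5176%.
WACC = 0.6187 × 12.5560% + 0.0292 × 6.6000% + 0.3521 × 5.5176% = 9.9039%.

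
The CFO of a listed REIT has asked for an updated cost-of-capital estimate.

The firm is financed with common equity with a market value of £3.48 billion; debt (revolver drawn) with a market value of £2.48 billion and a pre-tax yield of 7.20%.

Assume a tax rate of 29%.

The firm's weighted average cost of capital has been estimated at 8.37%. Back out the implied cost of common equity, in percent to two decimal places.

10.69%

Total capital V = 3.48 + 2.48 = 5.96.
Equity weight = 3.48/5.96 = 0.5839.
Revolver drawn weight = 2.48/5.96 = 0.4161.
Debt contribution = 0.4161 × 7.2% × (1 − 29%) = 2.1271%.
Required equity contribution = 8.37% − 2.1271% = 6.2429%.
Re = 6.2429% / 0.5839 = 10.6918%.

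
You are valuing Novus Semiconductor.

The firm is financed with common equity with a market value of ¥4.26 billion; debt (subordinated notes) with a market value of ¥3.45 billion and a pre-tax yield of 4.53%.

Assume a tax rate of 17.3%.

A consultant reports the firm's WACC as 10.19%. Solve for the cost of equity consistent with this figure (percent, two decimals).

15.41%

Total capital V = 4.26 + 3.45 = 7.71.
Equity weight = 4.26/7.71 = 0.5525.
Subordinated notes weight = 3.45/7.71 = 0.4475.
Debt contribution = 0.4475 × 4.53% × (1 − 17.3%) = 1.6764%.
Required equity contribution = 10.19% − 1.6764% = 8.5136%.
Re = 8.5136% / 0.5525 = 15.4085%.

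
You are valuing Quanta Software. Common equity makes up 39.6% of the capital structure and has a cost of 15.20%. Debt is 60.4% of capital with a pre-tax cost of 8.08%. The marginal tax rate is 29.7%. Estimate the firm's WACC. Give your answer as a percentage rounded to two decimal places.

9.45%

After-tax cost of debt = 8.08% × (1 − 29.7%) = 5.6802%.
WACC = 0.396 × 15.2000% + 0.604 × 5.6802% = 9.4501%.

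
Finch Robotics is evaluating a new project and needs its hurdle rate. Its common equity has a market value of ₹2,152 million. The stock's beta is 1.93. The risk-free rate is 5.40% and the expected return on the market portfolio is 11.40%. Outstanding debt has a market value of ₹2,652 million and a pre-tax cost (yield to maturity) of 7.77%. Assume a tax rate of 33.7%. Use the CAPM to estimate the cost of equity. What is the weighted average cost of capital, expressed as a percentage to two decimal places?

10.45%

Market risk premium = 11.4% − 5.4% = 6.0%.
Cost of equity via CAPM: Re = 5.4% + 1.93 × 6.0% = 16.9800%.
Total capital V = 2152 + 2652 = 4804.
Equity: weight = 2152/4804 = 0.4480; cost = 16.98%.
Debt: weight = 2652/4804 = 0.5520; after-tax cost = 7.77% × (1 − 33.7%) = 5.1515%.
WACC = 0.4480 × 16.9800% + 0.5520 × 5.1515% = 10.4502%.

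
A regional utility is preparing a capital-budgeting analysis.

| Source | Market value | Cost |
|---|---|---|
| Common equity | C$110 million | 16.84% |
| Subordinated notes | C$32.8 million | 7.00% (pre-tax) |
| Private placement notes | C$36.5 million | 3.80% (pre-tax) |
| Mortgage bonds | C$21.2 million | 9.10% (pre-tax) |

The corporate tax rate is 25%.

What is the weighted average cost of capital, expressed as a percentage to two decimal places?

Total capital V = 110 + 32.8 + 36.5 + 21.2 = 200.5.
Equity: weight = 110/200.5 = 0.5486; cost = 16.84%.
Subordinated notes: weight = 32.8/200.5 = 0.1636; after-tax cost = 7% × (1 − 25%) = 5.2500%.
Private placement notes: weight = 36.5/200.5 = 0.1820; after-tax cost = 3.8% × (1 − 25%) = 2.8500%.
Mortgage bonds: weight = 21.2/200.5 = 0.1057; after-tax cost = 9.1% × (1 − 25%) = 6.8250%.
WACC = 0.5486 × 16.8400% + 0.1636 × 5.2500% + 0.1820 × 2.8500% + 0.1057 × 6.8250% = 11.3382%.

11.34%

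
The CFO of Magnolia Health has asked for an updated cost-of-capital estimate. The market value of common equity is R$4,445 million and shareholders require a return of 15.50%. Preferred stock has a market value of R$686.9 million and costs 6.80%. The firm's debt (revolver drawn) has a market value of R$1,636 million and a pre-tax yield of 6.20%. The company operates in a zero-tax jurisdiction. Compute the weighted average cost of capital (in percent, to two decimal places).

12.37%

Total capital V = 4445 + 686.9 + 1636 = 6767.9.
Equity: weight = 4445/6767.9 = 0.6568; cost = 15.5%.
Preferred: weight = 686.9/6767.9 = 0.1015; cost = 6.8%.
Revolver drawn: weight = 1636/6767.9 = 0.2417; after-tax cost = 6.2% × (1 − 0%) = 6.2000%.
WACC = 0.6568 × 15.5000% + 0.1015 × 6.8000% + 0.2417 × 6.2000% = 12.3689%.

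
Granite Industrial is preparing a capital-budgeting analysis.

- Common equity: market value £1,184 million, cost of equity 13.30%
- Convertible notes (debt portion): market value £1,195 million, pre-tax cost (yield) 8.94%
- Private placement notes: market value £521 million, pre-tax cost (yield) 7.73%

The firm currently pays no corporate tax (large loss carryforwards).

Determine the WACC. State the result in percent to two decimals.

Total capital V = 1184 + 1195 + 521 = 2900.
Equity: weight = 1184/2900 = 0.4083; cost = 13.3%.
Convertible notes (debt portion): weight = 1195/2900 = 0.4121; after-tax cost = 8.94% × (1 − 0%) = 8.9400%.
Private placement notes: weight = 521/2900 = 0.1797; after-tax cost = 7.73% × (1 − 0%) = 7.7300%.
WACC = 0.4083 × 13.3000% + 0.4121 × 8.9400% + 0.1797 × 7.7300% = 10.5027%.

10.50%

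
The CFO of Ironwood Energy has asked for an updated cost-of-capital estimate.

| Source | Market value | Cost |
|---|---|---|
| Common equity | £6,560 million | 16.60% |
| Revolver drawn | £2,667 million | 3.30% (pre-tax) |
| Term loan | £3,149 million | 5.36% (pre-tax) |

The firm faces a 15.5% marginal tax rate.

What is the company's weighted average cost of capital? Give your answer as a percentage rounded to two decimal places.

Total capital V = 6560 + 2667 + 3149 = 12376.
Equity: weight = 6560/12376 = 0.5301; cost = 16.6%.
Revolver drawn: weight = 2667/12376 = 0.2155; after-tax cost = 3.3% × (1 − 15.5%) = 2.7885%.
Term loan: weight = 3149/12376 = 0.2544; after-tax cost = 5.36% × (1 − 15.5%) = 4.5292%.
WACC = 0.5301 × 16.6000% + 0.2155 × 2.7885% + 0.2544 × 4.5292% = 10.5523%.

10.55%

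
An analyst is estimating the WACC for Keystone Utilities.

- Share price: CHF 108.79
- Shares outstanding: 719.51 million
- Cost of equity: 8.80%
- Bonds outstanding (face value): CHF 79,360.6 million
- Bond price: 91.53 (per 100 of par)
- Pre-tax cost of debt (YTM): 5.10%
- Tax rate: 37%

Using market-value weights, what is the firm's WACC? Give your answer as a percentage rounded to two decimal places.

Market value of equity E = 108.79 × 719.51m = 78275.4929m. Market value of debt D = 79360.6m × 91.53/100 = 72638.75718m.
Total capital V = 78275.4929 + 72638.75718 = 150914.25008.
Equity: weight = 78275.4929/150914.25008 = 0.5187; cost = 8.8%.
Bonds outstanding: weight = 72638.75718/150914.25008 = 0.4813; after-tax cost = 5.1% × (1 − 37%) = 3.2130%.
WACC = 0.5187 × 8.8000% + 0.4813 × 3.2130% = 6.1108%.

6.11%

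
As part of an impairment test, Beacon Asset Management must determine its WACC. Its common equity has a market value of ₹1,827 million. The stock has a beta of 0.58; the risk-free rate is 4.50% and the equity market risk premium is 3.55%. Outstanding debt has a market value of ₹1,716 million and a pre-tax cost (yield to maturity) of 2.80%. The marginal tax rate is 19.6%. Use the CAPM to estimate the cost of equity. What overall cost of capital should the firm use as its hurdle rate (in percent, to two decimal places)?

4.47%

Cost of equity via CAPM: Re = 4.5% + 0.58 × 3.55% = 6.5590%.
Total capital V = 1827 + 1716 = 3543.
Equity: weight = 1827/3543 = 0.5157; cost = 6.559%.
Debt: weight = 1716/3543 = 0.4843; after-tax cost = 2.8% × (1 − 19.6%) = 2.2512%.
WACC = 0.5157 × 6.5590% + 0.4843 × 2.2512% = 4.4726%.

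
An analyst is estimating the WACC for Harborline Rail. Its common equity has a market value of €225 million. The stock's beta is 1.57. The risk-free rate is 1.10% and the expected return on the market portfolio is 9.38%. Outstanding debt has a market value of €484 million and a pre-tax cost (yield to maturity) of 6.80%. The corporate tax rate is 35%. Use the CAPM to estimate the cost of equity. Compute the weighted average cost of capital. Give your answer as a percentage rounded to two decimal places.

Market risk premium = 9.38% − 1.1% = 8.28%.
Cost of equity via CAPM: Re = 1.1% + 1.57 × 8.28% = 14.0996%.
Total capital V = 225 + 484 = 709.
Equity: weight = 225/709 = 0.3173; cost = 14.0996%.
Debt: weight = 484/709 = 0.6827; after-tax cost = 6.8% × (1 − 35%) = 4.4200%.
WACC = 0.3173 × 14.0996% + 0.6827 × 4.4200% = 7.4918%.

7.49%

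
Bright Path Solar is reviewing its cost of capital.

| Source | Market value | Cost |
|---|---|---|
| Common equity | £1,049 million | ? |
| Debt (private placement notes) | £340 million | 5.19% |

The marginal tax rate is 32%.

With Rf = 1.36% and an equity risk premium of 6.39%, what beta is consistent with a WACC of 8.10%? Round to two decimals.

Total capital V = 1049 + 340 = 1389.
Equity weight = 1049/1389 = 0.7552.
Private placement notes weight = 340/1389 = 0.2448.
Debt contribution = 0.2448 × 5.19% × (1 − 32%) = 0.8639%.
Required equity contribution = 8.1% − 0.8639% = 7.2361%  ⇒  Re = 9.5815%.
CAPM: 9.5815% = 1.36% + β × 6.39%  ⇒  β = 1.2866.

1.29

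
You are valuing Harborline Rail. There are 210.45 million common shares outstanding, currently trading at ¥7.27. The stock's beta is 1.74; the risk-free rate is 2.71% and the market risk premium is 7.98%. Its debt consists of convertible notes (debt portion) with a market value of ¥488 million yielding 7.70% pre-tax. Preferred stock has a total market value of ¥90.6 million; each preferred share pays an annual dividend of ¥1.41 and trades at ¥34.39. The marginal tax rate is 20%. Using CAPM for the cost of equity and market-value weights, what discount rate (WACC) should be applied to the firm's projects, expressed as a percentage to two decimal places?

Cost of equity via CAPM: Re = 2.71% + 1.74 × 7.98% = 16.5952%.
Cost of preferred: Rp = 1.41 / 34.39 = 4.1000%.
Market value of equity E = 7.27 × 210.45m = 1529.9715m.
Total capital V = 1529.9715 + 90.6 + 488 = 2108.5715.
Equity: weight = 1529.9715/2108.5715 = 0.7256; cost = 16.5952%.
Preferred: weight = 90.6/2108.5715 = 0.0430; cost = 4.1%.
Convertible notes (debt portion): weight = 488/2108.5715 = 0.2314; after-tax cost = 7.7% × (1 − 20%) = 6.1600%.
WACC = 0.7256 × 16.5952% + 0.0430 × 4.1000% + 0.2314 × 6.1600% = 13.6432%.

13.64%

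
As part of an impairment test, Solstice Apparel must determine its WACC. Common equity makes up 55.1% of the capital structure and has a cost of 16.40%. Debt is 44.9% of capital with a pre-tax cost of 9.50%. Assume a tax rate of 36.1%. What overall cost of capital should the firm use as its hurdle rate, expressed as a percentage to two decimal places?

After-tax cost of debt = 9.5% × (1 − 36.1%) = 6.0705%.
WACC = 0.551 × 16.4000% + 0.449 × 6.0705% = 11.7621%.

11.76%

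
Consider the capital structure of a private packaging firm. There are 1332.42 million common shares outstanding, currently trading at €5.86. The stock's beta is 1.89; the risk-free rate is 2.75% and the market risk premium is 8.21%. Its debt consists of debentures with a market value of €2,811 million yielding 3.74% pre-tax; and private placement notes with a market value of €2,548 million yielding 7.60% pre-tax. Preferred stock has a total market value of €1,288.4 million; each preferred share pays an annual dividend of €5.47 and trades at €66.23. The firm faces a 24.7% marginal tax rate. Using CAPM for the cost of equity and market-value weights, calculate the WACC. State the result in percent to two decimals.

Cost of equity via CAPM: Re = 2.75% + 1.89 × 8.21% = 18.2669%.
Cost of preferred: Rp = 5.47 / 66.23 = 8.2591%.
Market value of equity E = 5.86 × 1332.42m = 7807.9812m.
Total capital V = 7807.9812 + 1288.4 + 2811 + 2548 = 14455.3812.
Equity: weight = 7807.9812/14455.3812 = 0.5401; cost = 18.2669%.
Preferred: weight = 1288.4/14455.3812 = 0.0891; cost = 8.2591%.
Debentures: weight = 2811/14455.3812 = 0.1945; after-tax cost = 3.74% × (1 − 24.7%) = 2.8162%.
Private placement notes: weight = 2548/14455.3812 = 0.1763; after-tax cost = 7.6% × (1 − 24.7%) = 5.7228%.
WACC = 0.5401 × 18.2669% + 0.0891 × 8.2591% + 0.1945 × 2.8162% + 0.1763 × 5.7228% = 12.1593%.

12.16%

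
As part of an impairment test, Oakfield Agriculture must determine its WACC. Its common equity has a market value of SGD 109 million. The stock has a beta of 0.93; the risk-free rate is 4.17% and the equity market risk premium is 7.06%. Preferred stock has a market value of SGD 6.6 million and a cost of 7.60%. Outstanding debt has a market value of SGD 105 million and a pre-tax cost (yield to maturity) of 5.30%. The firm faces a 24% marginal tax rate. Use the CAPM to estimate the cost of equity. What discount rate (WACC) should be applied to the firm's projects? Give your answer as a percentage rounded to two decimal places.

Cost of equity via CAPM: Re = 4.17% + 0.93 × 7.06% = 10.7358%.
Total capital V = 109 + 6.6 + 105 = 220.6.
Equity: weight = 109/220.6 = 0.4941; cost = 10.7358%.
Preferred: weight = 6.6/220.6 = 0.0299; cost = 7.6%.
Debt: weight = 105/220.6 = 0.4760; after-tax cost = 5.3% × (1 − 24%) = 4.0280%.
WACC = 0.4941 × 10.7358% + 0.0299 × 7.6000% + 0.4760 × 4.0280% = 7.4492%.

7.45%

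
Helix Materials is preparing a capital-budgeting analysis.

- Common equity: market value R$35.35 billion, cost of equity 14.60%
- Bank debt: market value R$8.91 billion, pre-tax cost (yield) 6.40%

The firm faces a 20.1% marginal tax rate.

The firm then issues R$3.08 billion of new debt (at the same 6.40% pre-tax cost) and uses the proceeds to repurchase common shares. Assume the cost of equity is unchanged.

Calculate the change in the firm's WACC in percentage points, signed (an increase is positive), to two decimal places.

-0.66 pp

Current WACC:
Total capital V = 35.35 + 8.91 = 44.26.
Equity: weight = 35.35/44.26 = 0.7987; cost = 14.6%.
Bank debt: weight = 8.91/44.26 = 0.2013; after-tax cost = 6.4% × (1 − 20.1%) = 5.1136%.
WACC = 0.7987 × 14.6000% + 0.2013 × 5.1136% = 12.6903%.
After the change:
Total capital V = 32.27 + 11.99 = 44.26.
Equity: weight = 32.27/44.26 = 0.7291; cost = 14.6%.
Bank debt: weight = 11.99/44.26 = 0.2709; after-tax cost = 6.4% × (1 − 20.1%) = 5.1136%.
WACC = 0.7291 × 14.6000% + 0.2709 × 5.1136% = 12.0301%.
Change in WACC = 12.0301% − 12.6903% = -0.6601 pp.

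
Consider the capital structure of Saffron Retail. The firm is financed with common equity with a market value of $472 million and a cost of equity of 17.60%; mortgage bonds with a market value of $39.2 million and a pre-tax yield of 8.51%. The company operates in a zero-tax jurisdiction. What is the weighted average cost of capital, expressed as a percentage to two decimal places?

16.90%

Total capital V = 472 + 39.2 = 511.2.
Equity: weight = 472/511.2 = 0.9233; cost = 17.6%.
Mortgage bonds: weight = 39.2/511.2 = 0.0767; after-tax cost = 8.51% × (1 − 0%) = 8.5100%.
WACC = 0.9233 × 17.6000% + 0.0767 × 8.5100% = 16.9030%.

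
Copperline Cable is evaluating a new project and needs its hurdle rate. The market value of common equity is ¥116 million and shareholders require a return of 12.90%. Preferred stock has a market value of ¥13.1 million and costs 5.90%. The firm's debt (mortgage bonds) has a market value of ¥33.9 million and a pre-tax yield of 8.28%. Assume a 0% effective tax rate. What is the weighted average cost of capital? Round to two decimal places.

Total capital V = 116 + 13.1 + 33.9 = 163.
Equity: weight = 116/163 = 0.7117; cost = 12.9%.
Preferred: weight = 13.1/163 = 0.0804; cost = 5.9%.
Mortgage bonds: weight = 33.9/163 = 0.2080; after-tax cost = 8.28% × (1 − 0%) = 8.2800%.
WACC = 0.7117 × 12.9000% + 0.0804 × 5.9000% + 0.2080 × 8.2800% = 11.3766%.

11.38%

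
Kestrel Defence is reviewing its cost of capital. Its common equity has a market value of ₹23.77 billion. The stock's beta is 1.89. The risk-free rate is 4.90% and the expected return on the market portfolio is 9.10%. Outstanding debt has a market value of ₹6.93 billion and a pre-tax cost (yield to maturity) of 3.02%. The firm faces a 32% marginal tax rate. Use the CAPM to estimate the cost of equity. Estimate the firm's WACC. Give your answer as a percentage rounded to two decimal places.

Market risk premium = 9.1% − 4.9% = 4.2%.
Cost of equity via CAPM: Re = 4.9% + 1.89 × 4.2% = 12.8380%.
Total capital V = 23.77 + 6.93 = 30.7.
Equity: weight = 23.77/30.7 = 0.7743; cost = 12.838%.
Debt: weight = 6.93/30.7 = 0.2257; after-tax cost = 3.02% × (1 − 32%) = 2.0536%.
WACC = 0.7743 × 12.8380% + 0.2257 × 2.0536% = 10.4036%.

10.40%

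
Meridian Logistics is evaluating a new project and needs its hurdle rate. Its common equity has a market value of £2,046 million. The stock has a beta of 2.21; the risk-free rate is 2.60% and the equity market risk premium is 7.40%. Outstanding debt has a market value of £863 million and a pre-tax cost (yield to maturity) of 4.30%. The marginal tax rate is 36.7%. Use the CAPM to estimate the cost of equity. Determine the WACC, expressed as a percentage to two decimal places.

Cost of equity via CAPM: Re = 2.6% + 2.21 × 7.4% = 18.9540%.
Total capital V = 2046 + 863 = 2909.
Equity: weight = 2046/2909 = 0.7033; cost = 18.954%.
Debt: weight = 863/2909 = 0.2967; after-tax cost = 4.3% × (1 − 36.7%) = 2.7219%.
WACC = 0.7033 × 18.9540% + 0.2967 × 2.7219% = 14.1385%.

14.14%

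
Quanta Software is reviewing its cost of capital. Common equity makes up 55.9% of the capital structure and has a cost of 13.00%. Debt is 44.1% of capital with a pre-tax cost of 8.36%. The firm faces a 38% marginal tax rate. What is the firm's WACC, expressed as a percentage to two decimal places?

After-tax cost of debt = 8.36% × (1 − 38%) = 5.1832%.
WACC = 0.559 × 13.0000% + 0.441 × 5.1832% = 9.5528%.

9.55%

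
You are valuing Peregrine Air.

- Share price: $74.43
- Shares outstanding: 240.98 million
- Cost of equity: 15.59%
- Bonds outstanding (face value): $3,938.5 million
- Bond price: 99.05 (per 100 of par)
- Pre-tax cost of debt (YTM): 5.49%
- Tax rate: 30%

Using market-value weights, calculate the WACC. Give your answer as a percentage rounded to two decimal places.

13.49%

Market value of equity E = 74.43 × 240.98m = 17936.1414m. Market value of debt D = 3938.5m × 99.05/100 = 3901.08425m.
Total capital V = 17936.1414 + 3901.08425 = 21837.22565.
Equity: weight = 17936.1414/21837.22565 = 0.8214; cost = 15.59%.
Bonds outstanding: weight = 3901.08425/21837.22565 = 0.1786; after-tax cost = 5.49% × (1 − 30%) = 3.8430%.
WACC = 0.8214 × 15.5900% + 0.1786 × 3.8430% = 13.4915%.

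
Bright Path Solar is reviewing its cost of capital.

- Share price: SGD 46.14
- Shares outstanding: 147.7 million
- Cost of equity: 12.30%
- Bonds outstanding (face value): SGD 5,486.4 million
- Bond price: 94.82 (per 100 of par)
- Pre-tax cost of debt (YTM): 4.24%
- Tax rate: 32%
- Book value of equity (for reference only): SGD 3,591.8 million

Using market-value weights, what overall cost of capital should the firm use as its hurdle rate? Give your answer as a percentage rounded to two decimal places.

8.22%

Market value of equity E = 46.14 × 147.7m = 6814.878m. Market value of debt D = 5486.4m × 94.82/100 = 5202.20448m.
Total capital V = 6814.878 + 5202.20448 = 12017.08248.
Equity: weight = 6814.878/12017.08248 = 0.5671; cost = 12.3%.
Bonds outstanding: weight = 5202.20448/12017.08248 = 0.4329; after-tax cost = 4.24% × (1 − 32%) = 2.8832%.
WACC = 0.5671 × 12.3000% + 0.4329 × 2.8832% = 8.2235%.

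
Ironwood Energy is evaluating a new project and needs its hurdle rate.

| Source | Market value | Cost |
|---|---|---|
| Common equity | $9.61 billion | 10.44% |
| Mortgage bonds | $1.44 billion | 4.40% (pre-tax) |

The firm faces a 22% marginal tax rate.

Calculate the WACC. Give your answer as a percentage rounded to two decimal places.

Total capital V = 9.61 + 1.44 = 11.05.
Equity: weight = 9.61/11.05 = 0.8697; cost = 10.44%.
Mortgage bonds: weight = 1.44/11.05 = 0.1303; after-tax cost = 4.4% × (1 − 22%) = 3.4320%.
WACC = 0.8697 × 10.4400% + 0.1303 × 3.4320% = 9.5267%.

9.53%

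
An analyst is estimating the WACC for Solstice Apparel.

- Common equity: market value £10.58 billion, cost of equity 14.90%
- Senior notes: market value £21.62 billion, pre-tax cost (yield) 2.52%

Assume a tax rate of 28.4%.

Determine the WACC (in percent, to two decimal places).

Total capital V = 10.58 + 21.62 = 32.2.
Equity: weight = 10.58/32.2 = 0.3286; cost = 14.9%.
Senior notes: weight = 21.62/32.2 = 0.6714; after-tax cost = 2.52% × (1 − 28.4%) = 1.8043%.
WACC = 0.3286 × 14.9000% + 0.6714 × 1.8043% = 6.1072%.

6.11%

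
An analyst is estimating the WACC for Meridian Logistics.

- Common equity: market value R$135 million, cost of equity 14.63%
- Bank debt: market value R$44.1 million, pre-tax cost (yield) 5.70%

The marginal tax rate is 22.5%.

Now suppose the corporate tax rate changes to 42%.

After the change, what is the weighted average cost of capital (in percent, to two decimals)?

After the change:
Total capital V = 135 + 44.1 = 179.1.
Equity: weight = 135/179.1 = 0.7538; cost = 14.63%.
Bank debt: weight = 44.1/179.1 = 0.2462; after-tax cost = 5.7% × (1 − 42%) = 3.3060%.
WACC = 0.7538 × 14.6300% + 0.2462 × 3.3060% = 11.8417%.

11.84%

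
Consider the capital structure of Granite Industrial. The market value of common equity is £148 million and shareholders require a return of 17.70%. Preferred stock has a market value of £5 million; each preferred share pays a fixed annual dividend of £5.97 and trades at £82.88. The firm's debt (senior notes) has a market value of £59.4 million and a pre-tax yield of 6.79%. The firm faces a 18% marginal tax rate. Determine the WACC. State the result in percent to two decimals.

Cost of preferred: Rp = 5.97 / 82.88 = 7.2032%.
Total capital V = 148 + 5 + 59.4 = 212.4.
Equity: weight = 148/212.4 = 0.6968; cost = 17.7%.
Preferred: weight = 5/212.4 = 0.0235; cost = 7.2032%.
Senior notes: weight = 59.4/212.4 = 0.2797; after-tax cost = 6.79% × (1 − 18%) = 5.5678%.
WACC = 0.6968 × 17.7000% + 0.0235 × 7.2032% + 0.2797 × 5.5678% = 14.0600%.

14.06%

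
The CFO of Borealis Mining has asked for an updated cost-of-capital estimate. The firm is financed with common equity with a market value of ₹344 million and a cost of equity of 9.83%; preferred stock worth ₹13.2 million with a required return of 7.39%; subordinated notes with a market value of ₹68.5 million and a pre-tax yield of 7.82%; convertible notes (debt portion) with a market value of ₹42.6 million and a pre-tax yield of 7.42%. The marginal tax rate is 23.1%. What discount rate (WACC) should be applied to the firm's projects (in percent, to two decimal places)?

Total capital V = 344 + 13.2 + 68.5 + 42.6 = 468.3.
Equity: weight = 344/468.3 = 0.7346; cost = 9.83%.
Preferred: weight = 13.2/468.3 = 0.0282; cost = 7.39%.
Subordinated notes: weight = 68.5/468.3 = 0.1463; after-tax cost = 7.82% × (1 − 23.1%) = 6.0136%.
Convertible notes (debt portion): weight = 42.6/468.3 = 0.0910; after-tax cost = 7.42% × (1 − 23.1%) = 5.7060%.
WACC = 0.7346 × 9.8300% + 0.0282 × 7.3900% + 0.1463 × 6.0136% + 0.0910 × 5.7060% = 8.8278%.

8.83%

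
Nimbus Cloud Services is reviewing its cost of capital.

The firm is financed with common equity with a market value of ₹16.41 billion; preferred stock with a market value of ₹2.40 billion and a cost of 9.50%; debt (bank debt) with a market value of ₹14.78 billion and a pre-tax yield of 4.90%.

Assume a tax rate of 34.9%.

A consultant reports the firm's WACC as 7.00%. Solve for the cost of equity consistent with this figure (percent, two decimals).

Total capital V = 16.41 + 2.4 + 14.78 = 33.59.
Equity weight = 16.41/33.59 = 0.4885.
Preferred weight = 2.4/33.59 = 0.0714.
Bank debt weight = 14.78/33.59 = 0.4400.
Debt contribution = 0.4400 × 4.9% × (1 − 34.9%) = 1.4036%.
Preferred contribution = 0.0714 × 9.5% = 0.6788%.
Required equity contribution = 7.0% − 2.0824% = 4.9176%.
Re = 4.9176% / 0.4885 = 10.0660%.

10.07%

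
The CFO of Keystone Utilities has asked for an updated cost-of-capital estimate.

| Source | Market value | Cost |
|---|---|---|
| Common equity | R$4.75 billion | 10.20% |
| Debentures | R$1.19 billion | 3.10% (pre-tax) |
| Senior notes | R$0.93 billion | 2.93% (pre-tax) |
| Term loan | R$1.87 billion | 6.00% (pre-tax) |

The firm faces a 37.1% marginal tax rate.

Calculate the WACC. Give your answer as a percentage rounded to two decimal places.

6.81%

Total capital V = 4.75 + 1.19 + 0.93 + 1.87 = 8.74.
Equity: weight = 4.75/8.74 = 0.5435; cost = 10.2%.
Debentures: weight = 1.19/8.74 = 0.1362; after-tax cost = 3.1% × (1 − 37.1%) = 1.9499%.
Senior notes: weight = 0.93/8.74 = 0.1064; after-tax cost = 2.93% × (1 − 37.1%) = 1.8430%.
Term loan: weight = 1.87/8.74 = 0.2140; after-tax cost = 6% × (1 − 37.1%) = 3.7740%.
WACC = 0.5435 × 10.2000% + 0.1362 × 1.9499% + 0.1064 × 1.8430% + 0.2140 × 3.7740% = 6.8126%.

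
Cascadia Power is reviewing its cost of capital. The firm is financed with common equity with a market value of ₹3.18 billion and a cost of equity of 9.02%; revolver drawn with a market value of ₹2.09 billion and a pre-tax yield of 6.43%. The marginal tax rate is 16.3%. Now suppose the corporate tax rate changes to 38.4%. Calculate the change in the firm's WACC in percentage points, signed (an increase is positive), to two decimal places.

-0.56 pp

Current WACC:
Total capital V = 3.18 + 2.09 = 5.27.
Equity: weight = 3.18/5.27 = 0.6034; cost = 9.02%.
Revolver drawn: weight = 2.09/5.27 = 0.3966; after-tax cost = 6.43% × (1 − 16.3%) = 5.3819%.
WACC = 0.6034 × 9.0200% + 0.3966 × 5.3819% = 7.5772%.
After the change:
Total capital V = 3.18 + 2.09 = 5.27.
Equity: weight = 3.18/5.27 = 0.6034; cost = 9.02%.
Revolver drawn: weight = 2.09/5.27 = 0.3966; after-tax cost = 6.43% × (1 − 38.4%) = 3.9609%.
WACC = 0.6034 × 9.0200% + 0.3966 × 3.9609% = 7.0136%.
Change in WACC = 7.0136% − 7.5772% = -0.5636 pp.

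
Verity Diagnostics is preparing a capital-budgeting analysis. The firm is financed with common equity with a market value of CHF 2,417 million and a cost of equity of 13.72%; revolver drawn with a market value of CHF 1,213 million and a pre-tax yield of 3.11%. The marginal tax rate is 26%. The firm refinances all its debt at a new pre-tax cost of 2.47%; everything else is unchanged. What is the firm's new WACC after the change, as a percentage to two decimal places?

After the change:
Total capital V = 2417 + 1213 = 3630.
Equity: weight = 2417/3630 = 0.6658; cost = 13.72%.
Revolver drawn: weight = 1213/3630 = 0.3342; after-tax cost = 2.47% × (1 − 26%) = 1.8278%.
WACC = 0.6658 × 13.7200% + 0.3342 × 1.8278% = 9.7461%.

9.75%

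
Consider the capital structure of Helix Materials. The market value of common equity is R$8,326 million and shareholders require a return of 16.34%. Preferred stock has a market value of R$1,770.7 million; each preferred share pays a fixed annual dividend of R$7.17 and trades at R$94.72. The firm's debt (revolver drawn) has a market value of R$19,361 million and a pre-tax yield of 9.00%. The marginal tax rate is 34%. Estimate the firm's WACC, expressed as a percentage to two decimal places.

Cost of preferred: Rp = 7.17 / 94.72 = 7.5697%.
Total capital V = 8326 + 1770.7 + 19361 = 29457.7.
Equity: weight = 8326/29457.7 = 0.2826; cost = 16.34%.
Preferred: weight = 1770.7/29457.7 = 0.0601; cost = 7.5697%.
Revolver drawn: weight = 19361/29457.7 = 0.6572; after-tax cost = 9% × (1 − 34%) = 5.9400%.
WACC = 0.2826 × 16.3400% + 0.0601 × 7.5697% + 0.6572 × 5.9400% = 8.9774%.

8.98%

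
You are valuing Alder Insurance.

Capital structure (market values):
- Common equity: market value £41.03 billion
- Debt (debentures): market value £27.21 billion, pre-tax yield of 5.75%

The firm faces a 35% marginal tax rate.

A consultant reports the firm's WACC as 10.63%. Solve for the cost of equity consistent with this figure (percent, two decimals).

Total capital V = 41.03 + 27.21 = 68.24.
Equity weight = 41.03/68.24 = 0.6013.
Debentures weight = 27.21/68.24 = 0.3987.
Debt contribution = 0.3987 × 5.75% × (1 − 35%) = 1.4903%.
Required equity contribution = 10.63% − 1.4903% = 9.1397%.
Re = 9.1397% / 0.6013 = 15.2009%.

15.20%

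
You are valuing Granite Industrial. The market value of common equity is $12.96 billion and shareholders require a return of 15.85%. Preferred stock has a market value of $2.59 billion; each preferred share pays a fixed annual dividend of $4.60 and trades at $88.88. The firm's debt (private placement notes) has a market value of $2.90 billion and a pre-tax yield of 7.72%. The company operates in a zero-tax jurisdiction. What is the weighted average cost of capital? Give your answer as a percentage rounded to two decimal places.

Cost of preferred: Rp = 4.6 / 88.88 = 5.1755%.
Total capital V = 12.96 + 2.59 + 2.9 = 18.45.
Equity: weight = 12.96/18.45 = 0.7024; cost = 15.85%.
Preferred: weight = 2.59/18.45 = 0.1404; cost = 5.1755%.
Private placement notes: weight = 2.9/18.45 = 0.1572; after-tax cost = 7.72% × (1 − 0%) = 7.7200%.
WACC = 0.7024 × 15.8500% + 0.1404 × 5.1755% + 0.1572 × 7.7200% = 13.0736%.

13.07%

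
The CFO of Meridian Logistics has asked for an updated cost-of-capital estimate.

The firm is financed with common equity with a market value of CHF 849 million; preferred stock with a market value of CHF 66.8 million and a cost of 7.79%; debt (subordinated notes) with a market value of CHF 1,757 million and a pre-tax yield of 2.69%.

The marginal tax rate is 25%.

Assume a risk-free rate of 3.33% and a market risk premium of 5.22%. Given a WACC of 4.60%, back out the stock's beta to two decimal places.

Total capital V = 849 + 66.8 + 1757 = 2672.8.
Equity weight = 849/2672.8 = 0.3176.
Preferred weight = 66.8/2672.8 = 0.0250.
Subordinated notes weight = 1757/2672.8 = 0.6574.
Debt contribution = 0.6574 × 2.69% × (1 − 25%) = 1.3262%.
Preferred contribution = 0.0250 × 7.79% = 0.1947%.
Required equity contribution = 4.6% − 1.5209% = 3.0791%  ⇒  Re = 9.6935%.
CAPM: 9.6935% = 3.33% + β × 5.22%  ⇒  β = 1.2191.

1.22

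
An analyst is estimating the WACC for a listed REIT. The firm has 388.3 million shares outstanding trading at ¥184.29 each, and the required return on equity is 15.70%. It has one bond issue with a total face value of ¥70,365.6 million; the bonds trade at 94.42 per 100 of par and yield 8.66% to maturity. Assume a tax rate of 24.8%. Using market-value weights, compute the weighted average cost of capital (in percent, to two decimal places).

Market value of equity E = 184.29 × 388.3m = 71559.807m. Market value of debt D = 70365.6m × 94.42/100 = 66439.19952m.
Total capital V = 71559.807 + 66439.19952 = 137999.00652.
Equity: weight = 71559.807/137999.00652 = 0.5186; cost = 15.7%.
Bonds outstanding: weight = 66439.19952/137999.00652 = 0.4814; after-tax cost = 8.66% × (1 − 24.8%) = 6.5123%.
WACC = 0.5186 × 15.7000% + 0.4814 × 6.5123% = 11.2766%.

11.28%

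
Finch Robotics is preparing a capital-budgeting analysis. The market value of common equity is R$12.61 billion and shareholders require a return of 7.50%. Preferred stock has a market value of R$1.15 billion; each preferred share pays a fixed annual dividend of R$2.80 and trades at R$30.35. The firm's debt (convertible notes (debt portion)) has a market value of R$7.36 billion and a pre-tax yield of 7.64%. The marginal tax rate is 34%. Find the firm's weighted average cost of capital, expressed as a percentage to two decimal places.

Cost of preferred: Rp = 2.8 / 30.35 = 9.2257%.
Total capital V = 12.61 + 1.15 + 7.36 = 21.12.
Equity: weight = 12.61/21.12 = 0.5971; cost = 7.5%.
Preferred: weight = 1.15/21.12 = 0.0545; cost = 9.2257%.
Convertible notes (debt portion): weight = 7.36/21.12 = 0.3485; after-tax cost = 7.64% × (1 − 34%) = 5.0424%.
WACC = 0.5971 × 7.5000% + 0.0545 × 9.2257% + 0.3485 × 5.0424% = 6.7375%.

6.74%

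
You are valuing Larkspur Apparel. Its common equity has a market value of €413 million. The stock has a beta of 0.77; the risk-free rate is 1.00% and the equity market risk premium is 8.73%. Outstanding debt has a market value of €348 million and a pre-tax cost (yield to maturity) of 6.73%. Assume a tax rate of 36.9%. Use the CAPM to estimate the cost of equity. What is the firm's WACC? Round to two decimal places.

6.13%

Cost of equity via CAPM: Re = 1.0% + 0.77 × 8.73% = 7.7221%.
Total capital V = 413 + 348 = 761.
Equity: weight = 413/761 = 0.5427; cost = 7.7221%.
Debt: weight = 348/761 = 0.4573; after-tax cost = 6.73% × (1 − 36.9%) = 4.2466%.
WACC = 0.5427 × 7.7221% + 0.4573 × 4.2466% = 6.1328%.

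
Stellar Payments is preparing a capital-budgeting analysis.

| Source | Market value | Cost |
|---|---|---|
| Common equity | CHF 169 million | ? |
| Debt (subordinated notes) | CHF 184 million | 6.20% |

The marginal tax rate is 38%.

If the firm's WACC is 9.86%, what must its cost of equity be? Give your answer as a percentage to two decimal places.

16.41%

Total capital V = 169 + 184 = 353.
Equity weight = 169/353 = 0.4788.
Subordinated notes weight = 184/353 = 0.5212.
Debt contribution = 0.5212 × 6.2% × (1 − 38%) = 2.0037%.
Required equity contribution = 9.86% − 2.0037% = 7.8563%.
Re = 7.8563% / 0.4788 = 16.4100%.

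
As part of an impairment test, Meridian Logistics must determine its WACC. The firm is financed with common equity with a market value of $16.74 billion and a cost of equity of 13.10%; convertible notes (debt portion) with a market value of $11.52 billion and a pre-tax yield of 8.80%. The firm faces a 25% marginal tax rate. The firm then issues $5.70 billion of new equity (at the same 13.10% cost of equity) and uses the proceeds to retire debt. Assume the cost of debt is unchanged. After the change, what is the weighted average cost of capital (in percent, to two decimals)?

After the change:
Total capital V = 22.44 + 5.82 = 28.26.
Equity: weight = 22.44/28.26 = 0.7941; cost = 13.1%.
Convertible notes (debt portion): weight = 5.82/28.26 = 0.2059; after-tax cost = 8.8% × (1 − 25%) = 6.6000%.
WACC = 0.7941 × 13.1000% + 0.2059 × 6.6000% = 11.7614%.

11.76%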